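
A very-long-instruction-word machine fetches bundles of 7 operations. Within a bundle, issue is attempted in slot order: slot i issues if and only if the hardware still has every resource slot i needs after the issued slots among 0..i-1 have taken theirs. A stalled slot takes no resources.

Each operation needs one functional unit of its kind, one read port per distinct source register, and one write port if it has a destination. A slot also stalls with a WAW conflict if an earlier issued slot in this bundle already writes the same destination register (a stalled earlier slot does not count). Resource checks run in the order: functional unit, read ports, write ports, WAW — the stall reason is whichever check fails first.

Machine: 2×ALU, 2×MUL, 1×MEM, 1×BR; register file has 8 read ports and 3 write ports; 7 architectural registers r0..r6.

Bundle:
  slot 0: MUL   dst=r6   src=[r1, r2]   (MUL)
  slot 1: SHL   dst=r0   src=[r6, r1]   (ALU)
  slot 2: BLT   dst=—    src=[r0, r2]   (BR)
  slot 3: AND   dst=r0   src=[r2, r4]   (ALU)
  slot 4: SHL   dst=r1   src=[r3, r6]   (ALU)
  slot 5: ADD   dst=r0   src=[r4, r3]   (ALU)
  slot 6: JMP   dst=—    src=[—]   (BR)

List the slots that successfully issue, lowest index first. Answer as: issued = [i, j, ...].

#0 MUL src=r1,r2 dispatched  <A:2 Mu:1 Ld:1 B:1 rd:6 wr:2>
#1 ALU src=r6,r1 dispatched  <A:1 Mu:1 Ld:1 B:1 rd:4 wr:1>
#2 BR src=r0,r2 dispatched  <A:1 Mu:1 Ld:1 B:0 rd:2 wr:1>
#3 ALU src=r2,r4 held:WAW  <A:1 Mu:1 Ld:1 B:0 rd:2 wr:1>
#4 ALU src=r3,r6 dispatched  <A:0 Mu:1 Ld:1 B:0 rd:0 wr:0>
#5 ALU src=r4,r3 held:FU  <A:0 Mu:1 Ld:1 B:0 rd:0 wr:0>
#6 BR src=- held:FU  <A:0 Mu:1 Ld:1 B:0 rd:0 wr:0>

issued = [0, 1, 2, 4]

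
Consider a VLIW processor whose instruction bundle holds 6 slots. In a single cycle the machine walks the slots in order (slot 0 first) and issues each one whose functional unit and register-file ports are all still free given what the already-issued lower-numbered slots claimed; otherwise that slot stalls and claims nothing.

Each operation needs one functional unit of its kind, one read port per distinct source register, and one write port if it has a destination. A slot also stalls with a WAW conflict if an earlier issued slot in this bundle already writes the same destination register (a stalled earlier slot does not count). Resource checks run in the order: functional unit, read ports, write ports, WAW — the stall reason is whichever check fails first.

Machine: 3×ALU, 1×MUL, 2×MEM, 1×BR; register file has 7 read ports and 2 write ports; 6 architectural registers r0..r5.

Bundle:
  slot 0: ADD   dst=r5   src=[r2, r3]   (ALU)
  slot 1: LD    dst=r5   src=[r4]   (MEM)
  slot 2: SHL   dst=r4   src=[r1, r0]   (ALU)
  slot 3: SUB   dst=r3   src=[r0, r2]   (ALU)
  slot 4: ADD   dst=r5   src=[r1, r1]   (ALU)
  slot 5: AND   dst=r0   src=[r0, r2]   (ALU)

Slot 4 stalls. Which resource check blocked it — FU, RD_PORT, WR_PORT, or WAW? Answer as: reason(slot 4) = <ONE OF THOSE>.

reason(slot 4) = WR_PORT

#0 ALU src=r2,r3 dispatched  <A:2 Mu:1 Ld:2 B:1 rd:5 wr:1>
#1 MEM src=r4 held:WAW  <A:2 Mu:1 Ld:2 B:1 rd:5 wr:1>
#2 ALU src=r1,r0 dispatched  <A:1 Mu:1 Ld:2 B:1 rd:3 wr:0>
#3 ALU src=r0,r2 held:WR_PORT  <A:1 Mu:1 Ld:2 B:1 rd:3 wr:0>
#4 ALU src=r1,r1 held:WR_PORT  <A:1 Mu:1 Ld:2 B:1 rd:3 wr:0>
#5 ALU src=r0,r2 held:WR_PORT  <A:1 Mu:1 Ld:2 B:1 rd:3 wr:0>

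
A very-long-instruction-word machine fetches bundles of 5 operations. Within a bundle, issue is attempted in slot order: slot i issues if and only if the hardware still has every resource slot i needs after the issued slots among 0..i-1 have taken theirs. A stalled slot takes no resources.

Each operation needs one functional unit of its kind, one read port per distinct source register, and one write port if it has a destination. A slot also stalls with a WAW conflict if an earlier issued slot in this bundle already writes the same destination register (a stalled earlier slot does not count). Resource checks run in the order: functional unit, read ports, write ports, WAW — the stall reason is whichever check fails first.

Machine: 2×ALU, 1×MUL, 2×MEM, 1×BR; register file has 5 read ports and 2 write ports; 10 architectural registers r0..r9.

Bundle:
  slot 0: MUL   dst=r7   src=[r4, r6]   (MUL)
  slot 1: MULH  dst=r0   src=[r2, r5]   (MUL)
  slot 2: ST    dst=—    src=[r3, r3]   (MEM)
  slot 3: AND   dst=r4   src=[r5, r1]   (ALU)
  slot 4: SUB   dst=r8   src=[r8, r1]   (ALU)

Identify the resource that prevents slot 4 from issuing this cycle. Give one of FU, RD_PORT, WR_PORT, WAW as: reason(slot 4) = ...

reason(slot 4) = RD_PORT

[0] MUL needs rd=2 wr=1: ok; after: ALU=2 MUL=0 MEM=2 BR=1, R=3, W=1
[1] MUL needs rd=2 wr=1: FU; after: ALU=2 MUL=0 MEM=2 BR=1, R=3, W=1
[2] MEM needs rd=1 wr=0: ok; after: ALU=2 MUL=0 MEM=1 BR=1, R=2, W=1
[3] ALU needs rd=2 wr=1: ok; after: ALU=1 MUL=0 MEM=1 BR=1, R=0, W=0
[4] ALU needs rd=2 wr=1: RD_PORT; after: ALU=1 MUL=0 MEM=1 BR=1, R=0, W=0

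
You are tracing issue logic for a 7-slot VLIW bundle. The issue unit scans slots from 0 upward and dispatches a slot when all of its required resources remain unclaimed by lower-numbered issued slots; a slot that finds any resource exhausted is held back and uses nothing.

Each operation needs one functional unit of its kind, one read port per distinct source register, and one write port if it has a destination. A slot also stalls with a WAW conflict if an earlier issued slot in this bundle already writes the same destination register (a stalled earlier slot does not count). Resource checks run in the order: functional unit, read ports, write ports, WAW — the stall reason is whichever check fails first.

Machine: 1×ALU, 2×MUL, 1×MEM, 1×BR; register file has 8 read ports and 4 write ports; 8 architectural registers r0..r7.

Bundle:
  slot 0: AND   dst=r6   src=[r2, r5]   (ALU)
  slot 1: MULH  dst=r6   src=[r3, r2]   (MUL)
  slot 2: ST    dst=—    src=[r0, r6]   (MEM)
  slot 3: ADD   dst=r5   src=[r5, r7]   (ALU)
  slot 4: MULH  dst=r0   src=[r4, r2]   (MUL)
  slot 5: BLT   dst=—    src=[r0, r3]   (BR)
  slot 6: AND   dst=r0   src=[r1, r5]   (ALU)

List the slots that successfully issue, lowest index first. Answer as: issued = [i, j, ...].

slot 0 (ALU): ISSUE — free A0,Mu2,Ld1,B1 rp6 wp3
slot 1 (MUL): stall WAW — free A0,Mu2,Ld1,B1 rp6 wp3
slot 2 (MEM): ISSUE — free A0,Mu2,Ld0,B1 rp4 wp3
slot 3 (ALU): stall FU — free A0,Mu2,Ld0,B1 rp4 wp3
slot 4 (MUL): ISSUE — free A0,Mu1,Ld0,B1 rp2 wp2
slot 5 (BR): ISSUE — free A0,Mu1,Ld0,B0 rp0 wp2
slot 6 (ALU): stall FU — free A0,Mu1,Ld0,B0 rp0 wp2

issued = [0, 2, 4, 5]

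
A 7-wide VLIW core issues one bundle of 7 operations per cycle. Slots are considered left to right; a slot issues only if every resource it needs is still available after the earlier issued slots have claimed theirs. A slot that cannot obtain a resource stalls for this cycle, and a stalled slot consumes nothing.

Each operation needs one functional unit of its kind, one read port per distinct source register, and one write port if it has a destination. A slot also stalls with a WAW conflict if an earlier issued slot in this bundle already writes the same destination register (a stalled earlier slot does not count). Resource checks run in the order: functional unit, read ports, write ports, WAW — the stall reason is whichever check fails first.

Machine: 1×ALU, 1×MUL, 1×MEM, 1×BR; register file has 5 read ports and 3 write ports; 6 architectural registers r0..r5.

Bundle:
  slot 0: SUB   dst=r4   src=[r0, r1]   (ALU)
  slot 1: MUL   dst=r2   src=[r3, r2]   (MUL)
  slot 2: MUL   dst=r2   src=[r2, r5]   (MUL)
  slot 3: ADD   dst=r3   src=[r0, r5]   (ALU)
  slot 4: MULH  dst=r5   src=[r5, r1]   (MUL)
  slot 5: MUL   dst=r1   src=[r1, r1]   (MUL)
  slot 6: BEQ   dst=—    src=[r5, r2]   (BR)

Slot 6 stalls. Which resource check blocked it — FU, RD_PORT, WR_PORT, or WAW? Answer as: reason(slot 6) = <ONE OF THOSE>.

reason(slot 6) = RD_PORT

#0 ALU src=r0,r1 dispatched  <A:0 Mu:1 Ld:1 B:1 rd:3 wr:2>
#1 MUL src=r3,r2 dispatched  <A:0 Mu:0 Ld:1 B:1 rd:1 wr:1>
#2 MUL src=r2,r5 held:FU  <A:0 Mu:0 Ld:1 B:1 rd:1 wr:1>
#3 ALU src=r0,r5 held:FU  <A:0 Mu:0 Ld:1 B:1 rd:1 wr:1>
#4 MUL src=r5,r1 held:FU  <A:0 Mu:0 Ld:1 B:1 rd:1 wr:1>
#5 MUL src=r1,r1 held:FU  <A:0 Mu:0 Ld:1 B:1 rd:1 wr:1>
#6 BR src=r5,r2 held:RD_PORT  <A:0 Mu:0 Ld:1 B:1 rd:1 wr:1>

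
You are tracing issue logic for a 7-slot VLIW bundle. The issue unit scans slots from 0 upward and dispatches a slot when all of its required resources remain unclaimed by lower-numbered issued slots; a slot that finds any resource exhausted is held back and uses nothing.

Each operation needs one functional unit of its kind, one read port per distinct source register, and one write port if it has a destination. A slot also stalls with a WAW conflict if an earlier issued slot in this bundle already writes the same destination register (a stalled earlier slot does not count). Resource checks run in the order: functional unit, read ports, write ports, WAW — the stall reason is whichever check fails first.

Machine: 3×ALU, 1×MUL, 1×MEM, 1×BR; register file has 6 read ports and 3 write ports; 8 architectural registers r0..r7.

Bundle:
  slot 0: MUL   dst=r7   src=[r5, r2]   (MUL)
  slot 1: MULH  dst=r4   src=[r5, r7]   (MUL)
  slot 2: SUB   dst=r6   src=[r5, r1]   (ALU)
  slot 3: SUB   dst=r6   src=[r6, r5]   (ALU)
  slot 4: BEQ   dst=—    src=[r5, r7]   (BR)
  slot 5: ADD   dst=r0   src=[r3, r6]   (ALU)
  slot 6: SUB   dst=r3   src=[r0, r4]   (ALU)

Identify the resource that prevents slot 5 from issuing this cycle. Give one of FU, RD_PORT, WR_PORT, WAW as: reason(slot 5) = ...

reason(slot 5) = RD_PORT

#0 MUL src=r5,r2 dispatched  <A:3 Mu:0 Ld:1 B:1 rd:4 wr:2>
#1 MUL src=r5,r7 held:FU  <A:3 Mu:0 Ld:1 B:1 rd:4 wr:2>
#2 ALU src=r5,r1 dispatched  <A:2 Mu:0 Ld:1 B:1 rd:2 wr:1>
#3 ALU src=r6,r5 held:WAW  <A:2 Mu:0 Ld:1 B:1 rd:2 wr:1>
#4 BR src=r5,r7 dispatched  <A:2 Mu:0 Ld:1 B:0 rd:0 wr:1>
#5 ALU src=r3,r6 held:RD_PORT  <A:2 Mu:0 Ld:1 B:0 rd:0 wr:1>
#6 ALU src=r0,r4 held:RD_PORT  <A:2 Mu:0 Ld:1 B:0 rd:0 wr:1>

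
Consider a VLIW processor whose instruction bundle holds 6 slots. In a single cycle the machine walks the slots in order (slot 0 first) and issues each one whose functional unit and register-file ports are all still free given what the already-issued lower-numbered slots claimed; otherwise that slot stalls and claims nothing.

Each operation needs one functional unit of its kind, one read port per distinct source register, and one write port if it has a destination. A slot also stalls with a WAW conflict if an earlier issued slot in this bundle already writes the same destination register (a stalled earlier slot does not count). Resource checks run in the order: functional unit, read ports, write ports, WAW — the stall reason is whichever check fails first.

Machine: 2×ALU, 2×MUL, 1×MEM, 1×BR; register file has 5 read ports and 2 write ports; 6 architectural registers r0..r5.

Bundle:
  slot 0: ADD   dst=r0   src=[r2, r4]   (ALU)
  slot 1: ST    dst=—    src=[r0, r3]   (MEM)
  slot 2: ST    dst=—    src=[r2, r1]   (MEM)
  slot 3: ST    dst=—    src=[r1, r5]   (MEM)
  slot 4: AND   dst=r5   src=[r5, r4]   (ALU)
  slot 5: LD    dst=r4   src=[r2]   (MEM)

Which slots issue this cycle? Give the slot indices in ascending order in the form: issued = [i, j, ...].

issued = [0, 1]

(0) want 1×ALU +2rd +1wr — yes → AL1|MU2|ME1|BR1|rd3|wr1
(1) want 1×MEM +2rd +0wr — yes → AL1|MU2|ME0|BR1|rd1|wr1
(2) want 1×MEM +2rd +0wr — FU → AL1|MU2|ME0|BR1|rd1|wr1
(3) want 1×MEM +2rd +0wr — FU → AL1|MU2|ME0|BR1|rd1|wr1
(4) want 1×ALU +2rd +1wr — RD_PORT → AL1|MU2|ME0|BR1|rd1|wr1
(5) want 1×MEM +1rd +1wr — FU → AL1|MU2|ME0|BR1|rd1|wr1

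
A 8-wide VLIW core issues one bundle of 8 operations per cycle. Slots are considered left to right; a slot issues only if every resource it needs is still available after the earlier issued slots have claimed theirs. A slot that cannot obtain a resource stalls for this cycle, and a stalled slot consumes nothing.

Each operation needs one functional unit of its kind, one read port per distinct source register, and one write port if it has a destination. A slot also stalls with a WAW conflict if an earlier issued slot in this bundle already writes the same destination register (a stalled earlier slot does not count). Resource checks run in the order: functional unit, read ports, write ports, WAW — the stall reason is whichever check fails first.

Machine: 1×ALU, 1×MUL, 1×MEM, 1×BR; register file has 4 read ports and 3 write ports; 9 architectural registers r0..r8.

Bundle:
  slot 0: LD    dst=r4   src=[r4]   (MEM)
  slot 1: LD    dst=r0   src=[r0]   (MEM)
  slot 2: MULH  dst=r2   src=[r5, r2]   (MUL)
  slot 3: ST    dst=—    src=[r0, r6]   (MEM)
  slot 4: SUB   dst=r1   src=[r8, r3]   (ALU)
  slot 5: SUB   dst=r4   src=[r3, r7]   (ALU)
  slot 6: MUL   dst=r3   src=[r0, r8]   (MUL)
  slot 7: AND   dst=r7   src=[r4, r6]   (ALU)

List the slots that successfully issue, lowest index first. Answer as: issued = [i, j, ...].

#0 MEM src=r4 dispatched  <A:1 Mu:1 Ld:0 B:1 rd:3 wr:2>
#1 MEM src=r0 held:FU  <A:1 Mu:1 Ld:0 B:1 rd:3 wr:2>
#2 MUL src=r5,r2 dispatched  <A:1 Mu:0 Ld:0 B:1 rd:1 wr:1>
#3 MEM src=r0,r6 held:FU  <A:1 Mu:0 Ld:0 B:1 rd:1 wr:1>
#4 ALU src=r8,r3 held:RD_PORT  <A:1 Mu:0 Ld:0 B:1 rd:1 wr:1>
#5 ALU src=r3,r7 held:RD_PORT  <A:1 Mu:0 Ld:0 B:1 rd:1 wr:1>
#6 MUL src=r0,r8 held:FU  <A:1 Mu:0 Ld:0 B:1 rd:1 wr:1>
#7 ALU src=r4,r6 held:RD_PORT  <A:1 Mu:0 Ld:0 B:1 rd:1 wr:1>

issued = [0, 2]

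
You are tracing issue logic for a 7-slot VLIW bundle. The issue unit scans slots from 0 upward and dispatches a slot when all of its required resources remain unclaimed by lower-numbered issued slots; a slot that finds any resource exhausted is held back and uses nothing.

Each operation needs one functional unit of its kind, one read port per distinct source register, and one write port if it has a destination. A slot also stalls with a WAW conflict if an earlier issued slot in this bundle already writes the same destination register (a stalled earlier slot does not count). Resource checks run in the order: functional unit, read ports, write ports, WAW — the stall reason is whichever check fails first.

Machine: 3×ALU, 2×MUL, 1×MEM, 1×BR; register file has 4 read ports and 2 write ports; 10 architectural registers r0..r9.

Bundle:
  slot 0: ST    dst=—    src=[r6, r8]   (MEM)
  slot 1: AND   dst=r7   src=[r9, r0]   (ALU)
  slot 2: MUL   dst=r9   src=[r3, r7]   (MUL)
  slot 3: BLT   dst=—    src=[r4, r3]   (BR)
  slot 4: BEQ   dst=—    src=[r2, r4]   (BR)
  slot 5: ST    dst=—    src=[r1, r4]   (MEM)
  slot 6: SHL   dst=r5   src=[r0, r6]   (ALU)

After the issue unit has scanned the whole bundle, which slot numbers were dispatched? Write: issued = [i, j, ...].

issued = [0, 1]

  0. MEM ⇒ go  {3A/2Mu/0Ld/1B | 2r 2w}
  1. ALU→r7 ⇒ go  {2A/2Mu/0Ld/1B | 0r 1w}
  2. MUL→r9 ⇒ no(RD_PORT)  {2A/2Mu/0Ld/1B | 0r 1w}
  3. BR ⇒ no(RD_PORT)  {2A/2Mu/0Ld/1B | 0r 1w}
  4. BR ⇒ no(RD_PORT)  {2A/2Mu/0Ld/1B | 0r 1w}
  5. MEM ⇒ no(FU)  {2A/2Mu/0Ld/1B | 0r 1w}
  6. ALU→r5 ⇒ no(RD_PORT)  {2A/2Mu/0Ld/1B | 0r 1w}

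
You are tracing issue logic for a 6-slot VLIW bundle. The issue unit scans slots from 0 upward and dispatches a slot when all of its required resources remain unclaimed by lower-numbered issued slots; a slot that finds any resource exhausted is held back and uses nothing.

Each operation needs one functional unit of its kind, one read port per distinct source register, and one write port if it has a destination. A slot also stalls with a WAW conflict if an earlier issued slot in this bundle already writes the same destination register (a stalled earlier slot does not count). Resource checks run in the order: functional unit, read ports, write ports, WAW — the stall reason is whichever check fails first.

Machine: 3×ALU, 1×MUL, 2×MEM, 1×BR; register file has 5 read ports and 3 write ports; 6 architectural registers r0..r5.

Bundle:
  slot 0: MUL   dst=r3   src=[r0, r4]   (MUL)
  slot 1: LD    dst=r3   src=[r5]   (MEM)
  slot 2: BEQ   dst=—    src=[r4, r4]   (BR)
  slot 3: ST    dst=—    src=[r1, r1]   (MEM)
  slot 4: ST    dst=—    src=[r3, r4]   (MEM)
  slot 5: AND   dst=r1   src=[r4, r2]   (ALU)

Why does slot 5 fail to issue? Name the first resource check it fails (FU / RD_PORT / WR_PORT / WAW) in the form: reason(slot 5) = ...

reason(slot 5) = RD_PORT

slot 0 (MUL): ISSUE — free A3,Mu0,Ld2,B1 rp3 wp2
slot 1 (MEM): stall WAW — free A3,Mu0,Ld2,B1 rp3 wp2
slot 2 (BR): ISSUE — free A3,Mu0,Ld2,B0 rp2 wp2
slot 3 (MEM): ISSUE — free A3,Mu0,Ld1,B0 rp1 wp2
slot 4 (MEM): stall RD_PORT — free A3,Mu0,Ld1,B0 rp1 wp2
slot 5 (ALU): stall RD_PORT — free A3,Mu0,Ld1,B0 rp1 wp2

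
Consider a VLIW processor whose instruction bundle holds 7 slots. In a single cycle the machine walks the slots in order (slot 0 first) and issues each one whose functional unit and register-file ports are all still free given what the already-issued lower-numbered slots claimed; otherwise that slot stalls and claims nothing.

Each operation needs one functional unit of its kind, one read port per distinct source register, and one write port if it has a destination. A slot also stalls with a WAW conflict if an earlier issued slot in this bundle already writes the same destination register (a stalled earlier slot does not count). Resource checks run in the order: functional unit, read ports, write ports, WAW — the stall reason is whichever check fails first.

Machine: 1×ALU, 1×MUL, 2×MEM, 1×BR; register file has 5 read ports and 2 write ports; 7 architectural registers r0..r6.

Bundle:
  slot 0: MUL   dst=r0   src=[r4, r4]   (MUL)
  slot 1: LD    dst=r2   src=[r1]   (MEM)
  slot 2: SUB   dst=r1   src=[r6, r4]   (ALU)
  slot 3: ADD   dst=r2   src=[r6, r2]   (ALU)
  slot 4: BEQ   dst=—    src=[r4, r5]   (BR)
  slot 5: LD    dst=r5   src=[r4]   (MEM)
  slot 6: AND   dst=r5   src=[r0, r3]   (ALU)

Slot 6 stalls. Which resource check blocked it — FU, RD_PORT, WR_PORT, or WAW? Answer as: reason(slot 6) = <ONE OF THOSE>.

#0 MUL src=r4,r4 dispatched  <A:1 Mu:0 Ld:2 B:1 rd:4 wr:1>
#1 MEM src=r1 dispatched  <A:1 Mu:0 Ld:1 B:1 rd:3 wr:0>
#2 ALU src=r6,r4 held:WR_PORT  <A:1 Mu:0 Ld:1 B:1 rd:3 wr:0>
#3 ALU src=r6,r2 held:WR_PORT  <A:1 Mu:0 Ld:1 B:1 rd:3 wr:0>
#4 BR src=r4,r5 dispatched  <A:1 Mu:0 Ld:1 B:0 rd:1 wr:0>
#5 MEM src=r4 held:WR_PORT  <A:1 Mu:0 Ld:1 B:0 rd:1 wr:0>
#6 ALU src=r0,r3 held:RD_PORT  <A:1 Mu:0 Ld:1 B:0 rd:1 wr:0>

reason(slot 6) = RD_PORT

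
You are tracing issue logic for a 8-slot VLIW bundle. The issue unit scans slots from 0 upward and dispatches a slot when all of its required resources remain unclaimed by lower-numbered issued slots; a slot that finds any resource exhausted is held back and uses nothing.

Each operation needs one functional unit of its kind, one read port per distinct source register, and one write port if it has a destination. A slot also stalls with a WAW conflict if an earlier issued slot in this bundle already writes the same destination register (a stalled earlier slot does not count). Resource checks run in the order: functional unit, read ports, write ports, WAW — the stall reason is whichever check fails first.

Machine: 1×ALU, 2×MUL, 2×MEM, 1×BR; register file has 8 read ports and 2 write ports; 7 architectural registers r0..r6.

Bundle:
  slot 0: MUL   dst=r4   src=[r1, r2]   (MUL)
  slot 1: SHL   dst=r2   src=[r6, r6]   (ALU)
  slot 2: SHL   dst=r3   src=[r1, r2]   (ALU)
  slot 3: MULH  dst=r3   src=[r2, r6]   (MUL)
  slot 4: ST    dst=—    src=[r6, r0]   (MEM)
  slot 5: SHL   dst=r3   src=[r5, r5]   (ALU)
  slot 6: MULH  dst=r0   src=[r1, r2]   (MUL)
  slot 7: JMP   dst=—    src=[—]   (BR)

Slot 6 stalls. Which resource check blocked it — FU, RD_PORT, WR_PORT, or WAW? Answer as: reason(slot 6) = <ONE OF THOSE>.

reason(slot 6) = WR_PORT

  0. MUL→r4 ⇒ go  {1A/1Mu/2Ld/1B | 6r 1w}
  1. ALU→r2 ⇒ go  {0A/1Mu/2Ld/1B | 5r 0w}
  2. ALU→r3 ⇒ no(FU)  {0A/1Mu/2Ld/1B | 5r 0w}
  3. MUL→r3 ⇒ no(WR_PORT)  {0A/1Mu/2Ld/1B | 5r 0w}
  4. MEM ⇒ go  {0A/1Mu/1Ld/1B | 3r 0w}
  5. ALU→r3 ⇒ no(FU)  {0A/1Mu/1Ld/1B | 3r 0w}
  6. MUL→r0 ⇒ no(WR_PORT)  {0A/1Mu/1Ld/1B | 3r 0w}
  7. BR ⇒ go  {0A/1Mu/1Ld/0B | 3r 0w}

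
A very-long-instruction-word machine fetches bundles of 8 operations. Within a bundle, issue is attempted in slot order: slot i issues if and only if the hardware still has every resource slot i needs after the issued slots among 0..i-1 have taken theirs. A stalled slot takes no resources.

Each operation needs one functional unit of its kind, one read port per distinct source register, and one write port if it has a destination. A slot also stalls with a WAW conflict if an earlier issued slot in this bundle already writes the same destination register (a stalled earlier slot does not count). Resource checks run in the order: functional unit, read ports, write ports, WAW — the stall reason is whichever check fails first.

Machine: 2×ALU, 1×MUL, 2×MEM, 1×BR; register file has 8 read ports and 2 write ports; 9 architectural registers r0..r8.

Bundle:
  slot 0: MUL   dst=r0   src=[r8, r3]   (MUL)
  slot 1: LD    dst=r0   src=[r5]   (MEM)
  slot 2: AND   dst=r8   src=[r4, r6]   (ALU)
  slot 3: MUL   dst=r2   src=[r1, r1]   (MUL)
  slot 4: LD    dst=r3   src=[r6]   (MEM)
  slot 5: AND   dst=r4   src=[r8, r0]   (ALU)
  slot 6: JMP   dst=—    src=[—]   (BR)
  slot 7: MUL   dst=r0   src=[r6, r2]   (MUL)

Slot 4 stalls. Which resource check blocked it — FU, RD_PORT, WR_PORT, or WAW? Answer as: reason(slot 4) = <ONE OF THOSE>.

  0. MUL→r0 ⇒ go  {2A/0Mu/2Ld/1B | 6r 1w}
  1. MEM→r0 ⇒ no(WAW)  {2A/0Mu/2Ld/1B | 6r 1w}
  2. ALU→r8 ⇒ go  {1A/0Mu/2Ld/1B | 4r 0w}
  3. MUL→r2 ⇒ no(FU)  {1A/0Mu/2Ld/1B | 4r 0w}
  4. MEM→r3 ⇒ no(WR_PORT)  {1A/0Mu/2Ld/1B | 4r 0w}
  5. ALU→r4 ⇒ no(WR_PORT)  {1A/0Mu/2Ld/1B | 4r 0w}
  6. BR ⇒ go  {1A/0Mu/2Ld/0B | 4r 0w}
  7. MUL→r0 ⇒ no(FU)  {1A/0Mu/2Ld/0B | 4r 0w}

reason(slot 4) = WR_PORT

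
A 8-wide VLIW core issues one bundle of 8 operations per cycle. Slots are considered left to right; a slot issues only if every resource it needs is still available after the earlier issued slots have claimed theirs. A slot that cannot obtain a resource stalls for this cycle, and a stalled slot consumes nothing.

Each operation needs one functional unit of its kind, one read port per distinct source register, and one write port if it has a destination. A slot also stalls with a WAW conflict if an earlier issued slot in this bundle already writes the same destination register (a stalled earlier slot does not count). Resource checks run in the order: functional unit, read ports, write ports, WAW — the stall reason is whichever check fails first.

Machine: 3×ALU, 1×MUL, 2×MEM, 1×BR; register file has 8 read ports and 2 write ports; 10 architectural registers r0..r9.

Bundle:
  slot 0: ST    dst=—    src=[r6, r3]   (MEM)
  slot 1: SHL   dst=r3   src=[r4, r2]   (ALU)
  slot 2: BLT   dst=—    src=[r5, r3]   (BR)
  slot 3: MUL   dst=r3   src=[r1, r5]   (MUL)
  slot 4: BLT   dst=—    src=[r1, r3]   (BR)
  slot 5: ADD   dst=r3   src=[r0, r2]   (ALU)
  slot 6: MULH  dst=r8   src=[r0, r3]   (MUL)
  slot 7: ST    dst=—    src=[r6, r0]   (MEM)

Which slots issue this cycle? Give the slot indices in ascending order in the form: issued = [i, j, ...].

issued = [0, 1, 2, 6]

(0) want 1×MEM +2rd +0wr — yes → AL3|MU1|ME1|BR1|rd6|wr2
(1) want 1×ALU +2rd +1wr — yes → AL2|MU1|ME1|BR1|rd4|wr1
(2) want 1×BR +2rd +0wr — yes → AL2|MU1|ME1|BR0|rd2|wr1
(3) want 1×MUL +2rd +1wr — WAW → AL2|MU1|ME1|BR0|rd2|wr1
(4) want 1×BR +2rd +0wr — FU → AL2|MU1|ME1|BR0|rd2|wr1
(5) want 1×ALU +2rd +1wr — WAW → AL2|MU1|ME1|BR0|rd2|wr1
(6) want 1×MUL +2rd +1wr — yes → AL2|MU0|ME1|BR0|rd0|wr0
(7) want 1×MEM +2rd +0wr — RD_PORT → AL2|MU0|ME1|BR0|rd0|wr0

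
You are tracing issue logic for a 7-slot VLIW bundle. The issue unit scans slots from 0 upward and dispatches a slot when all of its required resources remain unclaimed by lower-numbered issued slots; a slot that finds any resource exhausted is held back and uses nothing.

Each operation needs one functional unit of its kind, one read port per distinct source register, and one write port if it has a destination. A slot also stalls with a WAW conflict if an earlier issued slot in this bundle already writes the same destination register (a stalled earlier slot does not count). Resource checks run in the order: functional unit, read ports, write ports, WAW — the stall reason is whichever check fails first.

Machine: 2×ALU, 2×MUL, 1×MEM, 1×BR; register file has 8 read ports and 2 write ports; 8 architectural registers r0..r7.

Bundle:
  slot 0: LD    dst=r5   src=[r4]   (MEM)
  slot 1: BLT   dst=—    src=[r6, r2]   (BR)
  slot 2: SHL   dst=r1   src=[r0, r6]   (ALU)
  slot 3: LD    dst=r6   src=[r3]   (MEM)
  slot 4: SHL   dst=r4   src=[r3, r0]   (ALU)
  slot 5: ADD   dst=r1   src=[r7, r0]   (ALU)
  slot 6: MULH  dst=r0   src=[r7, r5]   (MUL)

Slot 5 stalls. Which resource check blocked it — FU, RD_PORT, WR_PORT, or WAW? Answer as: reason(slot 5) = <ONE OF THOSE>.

#0 MEM src=r4 dispatched  <A:2 Mu:2 Ld:0 B:1 rd:7 wr:1>
#1 BR src=r6,r2 dispatched  <A:2 Mu:2 Ld:0 B:0 rd:5 wr:1>
#2 ALU src=r0,r6 dispatched  <A:1 Mu:2 Ld:0 B:0 rd:3 wr:0>
#3 MEM src=r3 held:FU  <A:1 Mu:2 Ld:0 B:0 rd:3 wr:0>
#4 ALU src=r3,r0 held:WR_PORT  <A:1 Mu:2 Ld:0 B:0 rd:3 wr:0>
#5 ALU src=r7,r0 held:WR_PORT  <A:1 Mu:2 Ld:0 B:0 rd:3 wr:0>
#6 MUL src=r7,r5 held:WR_PORT  <A:1 Mu:2 Ld:0 B:0 rd:3 wr:0>

reason(slot 5) = WR_PORT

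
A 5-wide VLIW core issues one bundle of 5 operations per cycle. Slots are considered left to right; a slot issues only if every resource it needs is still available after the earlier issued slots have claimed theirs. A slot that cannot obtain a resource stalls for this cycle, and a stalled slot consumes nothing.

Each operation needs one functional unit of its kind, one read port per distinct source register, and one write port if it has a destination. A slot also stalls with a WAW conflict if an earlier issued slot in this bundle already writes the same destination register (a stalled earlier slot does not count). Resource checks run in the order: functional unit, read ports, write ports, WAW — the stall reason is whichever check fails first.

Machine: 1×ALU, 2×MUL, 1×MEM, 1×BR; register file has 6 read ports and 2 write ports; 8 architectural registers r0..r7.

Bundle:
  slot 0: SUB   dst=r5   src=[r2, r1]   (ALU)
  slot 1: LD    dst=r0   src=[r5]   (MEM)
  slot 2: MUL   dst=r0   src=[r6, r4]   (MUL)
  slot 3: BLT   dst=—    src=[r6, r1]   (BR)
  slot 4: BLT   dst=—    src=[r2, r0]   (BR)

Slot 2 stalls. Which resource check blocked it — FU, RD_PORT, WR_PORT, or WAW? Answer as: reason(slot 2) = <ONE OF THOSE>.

#0 ALU src=r2,r1 dispatched  <A:0 Mu:2 Ld:1 B:1 rd:4 wr:1>
#1 MEM src=r5 dispatched  <A:0 Mu:2 Ld:0 B:1 rd:3 wr:0>
#2 MUL src=r6,r4 held:WR_PORT  <A:0 Mu:2 Ld:0 B:1 rd:3 wr:0>
#3 BR src=r6,r1 dispatched  <A:0 Mu:2 Ld:0 B:0 rd:1 wr:0>
#4 BR src=r2,r0 held:FU  <A:0 Mu:2 Ld:0 B:0 rd:1 wr:0>

reason(slot 2) = WR_PORT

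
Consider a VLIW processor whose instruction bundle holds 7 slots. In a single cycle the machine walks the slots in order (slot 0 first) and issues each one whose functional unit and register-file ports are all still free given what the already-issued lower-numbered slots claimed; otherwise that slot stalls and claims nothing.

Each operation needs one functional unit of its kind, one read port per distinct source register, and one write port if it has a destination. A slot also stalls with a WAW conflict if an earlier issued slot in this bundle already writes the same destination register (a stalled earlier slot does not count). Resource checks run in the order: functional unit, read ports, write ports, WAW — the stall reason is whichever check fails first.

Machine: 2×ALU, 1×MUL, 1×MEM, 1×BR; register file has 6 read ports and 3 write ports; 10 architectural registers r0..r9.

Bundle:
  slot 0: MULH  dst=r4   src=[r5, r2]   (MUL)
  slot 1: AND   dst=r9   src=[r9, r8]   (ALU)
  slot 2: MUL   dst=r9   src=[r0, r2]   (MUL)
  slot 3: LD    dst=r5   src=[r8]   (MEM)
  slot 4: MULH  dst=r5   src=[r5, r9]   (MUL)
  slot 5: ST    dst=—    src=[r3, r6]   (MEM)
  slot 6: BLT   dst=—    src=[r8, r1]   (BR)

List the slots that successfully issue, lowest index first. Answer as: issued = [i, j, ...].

issued = [0, 1, 3]

[0] MUL needs rd=2 wr=1: ok; after: ALU=2 MUL=0 MEM=1 BR=1, R=4, W=2
[1] ALU needs rd=2 wr=1: ok; after: ALU=1 MUL=0 MEM=1 BR=1, R=2, W=1
[2] MUL needs rd=2 wr=1: FU; after: ALU=1 MUL=0 MEM=1 BR=1, R=2, W=1
[3] MEM needs rd=1 wr=1: ok; after: ALU=1 MUL=0 MEM=0 BR=1, R=1, W=0
[4] MUL needs rd=2 wr=1: FU; after: ALU=1 MUL=0 MEM=0 BR=1, R=1, W=0
[5] MEM needs rd=2 wr=0: FU; after: ALU=1 MUL=0 MEM=0 BR=1, R=1, W=0
[6] BR needs rd=2 wr=0: RD_PORT; after: ALU=1 MUL=0 MEM=0 BR=1, R=1, W=0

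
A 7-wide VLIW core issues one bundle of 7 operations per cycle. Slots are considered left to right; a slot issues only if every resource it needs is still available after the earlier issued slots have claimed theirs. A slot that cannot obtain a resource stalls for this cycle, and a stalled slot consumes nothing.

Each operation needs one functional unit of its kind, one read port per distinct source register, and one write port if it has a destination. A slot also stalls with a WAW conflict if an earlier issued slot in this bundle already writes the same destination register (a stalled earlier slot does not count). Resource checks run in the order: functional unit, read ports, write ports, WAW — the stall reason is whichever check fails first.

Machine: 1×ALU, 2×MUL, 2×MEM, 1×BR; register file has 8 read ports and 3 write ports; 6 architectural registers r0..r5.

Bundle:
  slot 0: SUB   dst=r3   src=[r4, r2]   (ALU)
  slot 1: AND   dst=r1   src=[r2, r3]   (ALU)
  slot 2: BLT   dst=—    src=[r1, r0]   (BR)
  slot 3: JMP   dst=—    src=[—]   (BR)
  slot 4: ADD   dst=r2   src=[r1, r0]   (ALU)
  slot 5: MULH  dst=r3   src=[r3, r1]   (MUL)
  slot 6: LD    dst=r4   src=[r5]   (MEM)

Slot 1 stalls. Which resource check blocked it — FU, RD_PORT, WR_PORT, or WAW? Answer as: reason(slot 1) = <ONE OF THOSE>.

reason(slot 1) = FU

[0] ALU needs rd=2 wr=1: ok; after: ALU=0 MUL=2 MEM=2 BR=1, R=6, W=2
[1] ALU needs rd=2 wr=1: FU; after: ALU=0 MUL=2 MEM=2 BR=1, R=6, W=2
[2] BR needs rd=2 wr=0: ok; after: ALU=0 MUL=2 MEM=2 BR=0, R=4, W=2
[3] BR needs rd=0 wr=0: FU; after: ALU=0 MUL=2 MEM=2 BR=0, R=4, W=2
[4] ALU needs rd=2 wr=1: FU; after: ALU=0 MUL=2 MEM=2 BR=0, R=4, W=2
[5] MUL needs rd=2 wr=1: WAW; after: ALU=0 MUL=2 MEM=2 BR=0, R=4, W=2
[6] MEM needs rd=1 wr=1: ok; after: ALU=0 MUL=2 MEM=1 BR=0, R=3, W=1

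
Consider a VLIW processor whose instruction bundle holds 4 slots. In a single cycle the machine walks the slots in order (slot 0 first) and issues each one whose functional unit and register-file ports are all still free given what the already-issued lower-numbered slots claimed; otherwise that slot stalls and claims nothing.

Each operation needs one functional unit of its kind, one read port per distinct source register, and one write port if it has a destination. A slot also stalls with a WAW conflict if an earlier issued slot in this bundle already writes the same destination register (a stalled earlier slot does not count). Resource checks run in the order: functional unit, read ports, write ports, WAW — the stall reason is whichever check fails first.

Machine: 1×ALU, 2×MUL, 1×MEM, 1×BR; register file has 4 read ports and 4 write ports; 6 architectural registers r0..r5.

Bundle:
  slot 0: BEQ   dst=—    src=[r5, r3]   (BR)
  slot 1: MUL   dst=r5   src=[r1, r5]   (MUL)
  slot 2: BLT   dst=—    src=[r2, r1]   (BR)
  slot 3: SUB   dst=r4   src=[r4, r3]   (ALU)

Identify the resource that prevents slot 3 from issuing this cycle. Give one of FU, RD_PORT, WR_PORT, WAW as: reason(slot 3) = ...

reason(slot 3) = RD_PORT

slot 0 (BR): ISSUE — free A1,Mu2,Ld1,B0 rp2 wp4
slot 1 (MUL): ISSUE — free A1,Mu1,Ld1,B0 rp0 wp3
slot 2 (BR): stall FU — free A1,Mu1,Ld1,B0 rp0 wp3
slot 3 (ALU): stall RD_PORT — free A1,Mu1,Ld1,B0 rp0 wp3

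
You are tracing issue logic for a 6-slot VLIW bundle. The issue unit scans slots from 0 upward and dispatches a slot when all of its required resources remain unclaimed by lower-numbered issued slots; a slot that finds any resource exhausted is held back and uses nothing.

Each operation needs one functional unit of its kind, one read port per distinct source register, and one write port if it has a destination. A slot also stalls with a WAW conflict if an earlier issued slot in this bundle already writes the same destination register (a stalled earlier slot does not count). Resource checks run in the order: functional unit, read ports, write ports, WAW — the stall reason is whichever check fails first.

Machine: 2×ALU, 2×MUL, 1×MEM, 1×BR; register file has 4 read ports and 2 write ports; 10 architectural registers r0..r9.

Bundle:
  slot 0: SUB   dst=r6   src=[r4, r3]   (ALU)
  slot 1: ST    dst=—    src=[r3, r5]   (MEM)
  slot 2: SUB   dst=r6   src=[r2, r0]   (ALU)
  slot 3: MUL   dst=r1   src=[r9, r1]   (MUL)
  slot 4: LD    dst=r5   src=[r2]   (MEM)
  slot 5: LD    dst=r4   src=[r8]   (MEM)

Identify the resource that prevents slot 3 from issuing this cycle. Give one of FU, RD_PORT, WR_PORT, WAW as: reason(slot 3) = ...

  0. ALU→r6 ⇒ go  {1A/2Mu/1Ld/1B | 2r 1w}
  1. MEM ⇒ go  {1A/2Mu/0Ld/1B | 0r 1w}
  2. ALU→r6 ⇒ no(RD_PORT)  {1A/2Mu/0Ld/1B | 0r 1w}
  3. MUL→r1 ⇒ no(RD_PORT)  {1A/2Mu/0Ld/1B | 0r 1w}
  4. MEM→r5 ⇒ no(FU)  {1A/2Mu/0Ld/1B | 0r 1w}
  5. MEM→r4 ⇒ no(FU)  {1A/2Mu/0Ld/1B | 0r 1w}

reason(slot 3) = RD_PORT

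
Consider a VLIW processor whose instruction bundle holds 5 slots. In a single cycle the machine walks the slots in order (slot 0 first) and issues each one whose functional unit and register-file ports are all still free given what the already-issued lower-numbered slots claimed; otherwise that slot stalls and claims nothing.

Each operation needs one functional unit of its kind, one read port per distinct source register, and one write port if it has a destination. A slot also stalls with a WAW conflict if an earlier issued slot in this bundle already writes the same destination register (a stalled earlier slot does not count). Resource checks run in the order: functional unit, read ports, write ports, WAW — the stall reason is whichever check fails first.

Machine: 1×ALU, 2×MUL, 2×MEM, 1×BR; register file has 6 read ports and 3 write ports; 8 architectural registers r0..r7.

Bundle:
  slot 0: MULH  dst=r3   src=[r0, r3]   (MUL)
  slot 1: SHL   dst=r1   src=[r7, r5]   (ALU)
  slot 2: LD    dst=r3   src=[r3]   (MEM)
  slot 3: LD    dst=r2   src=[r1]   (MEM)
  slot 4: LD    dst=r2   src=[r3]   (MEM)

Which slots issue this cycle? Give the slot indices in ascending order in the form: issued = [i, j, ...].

issued = [0, 1, 3]

(0) want 1×MUL +2rd +1wr — yes → AL1|MU1|ME2|BR1|rd4|wr2
(1) want 1×ALU +2rd +1wr — yes → AL0|MU1|ME2|BR1|rd2|wr1
(2) want 1×MEM +1rd +1wr — WAW → AL0|MU1|ME2|BR1|rd2|wr1
(3) want 1×MEM +1rd +1wr — yes → AL0|MU1|ME1|BR1|rd1|wr0
(4) want 1×MEM +1rd +1wr — WR_PORT → AL0|MU1|ME1|BR1|rd1|wr0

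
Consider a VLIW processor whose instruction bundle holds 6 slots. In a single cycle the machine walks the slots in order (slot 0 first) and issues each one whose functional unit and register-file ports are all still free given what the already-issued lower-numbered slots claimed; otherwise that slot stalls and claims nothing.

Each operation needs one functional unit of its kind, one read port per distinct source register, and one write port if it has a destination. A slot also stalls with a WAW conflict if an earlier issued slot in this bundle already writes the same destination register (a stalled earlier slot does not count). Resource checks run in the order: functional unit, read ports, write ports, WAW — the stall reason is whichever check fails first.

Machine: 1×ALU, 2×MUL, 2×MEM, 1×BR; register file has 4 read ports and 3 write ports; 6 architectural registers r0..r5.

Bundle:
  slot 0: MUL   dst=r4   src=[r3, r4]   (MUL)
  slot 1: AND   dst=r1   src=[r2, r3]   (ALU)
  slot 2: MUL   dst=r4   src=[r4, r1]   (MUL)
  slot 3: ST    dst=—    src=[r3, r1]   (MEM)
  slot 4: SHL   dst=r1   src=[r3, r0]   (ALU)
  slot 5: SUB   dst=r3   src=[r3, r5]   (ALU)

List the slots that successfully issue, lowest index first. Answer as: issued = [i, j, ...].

  0. MUL→r4 ⇒ go  {1A/1Mu/2Ld/1B | 2r 2w}
  1. ALU→r1 ⇒ go  {0A/1Mu/2Ld/1B | 0r 1w}
  2. MUL→r4 ⇒ no(RD_PORT)  {0A/1Mu/2Ld/1B | 0r 1w}
  3. MEM ⇒ no(RD_PORT)  {0A/1Mu/2Ld/1B | 0r 1w}
  4. ALU→r1 ⇒ no(FU)  {0A/1Mu/2Ld/1B | 0r 1w}
  5. ALU→r3 ⇒ no(FU)  {0A/1Mu/2Ld/1B | 0r 1w}

issued = [0, 1]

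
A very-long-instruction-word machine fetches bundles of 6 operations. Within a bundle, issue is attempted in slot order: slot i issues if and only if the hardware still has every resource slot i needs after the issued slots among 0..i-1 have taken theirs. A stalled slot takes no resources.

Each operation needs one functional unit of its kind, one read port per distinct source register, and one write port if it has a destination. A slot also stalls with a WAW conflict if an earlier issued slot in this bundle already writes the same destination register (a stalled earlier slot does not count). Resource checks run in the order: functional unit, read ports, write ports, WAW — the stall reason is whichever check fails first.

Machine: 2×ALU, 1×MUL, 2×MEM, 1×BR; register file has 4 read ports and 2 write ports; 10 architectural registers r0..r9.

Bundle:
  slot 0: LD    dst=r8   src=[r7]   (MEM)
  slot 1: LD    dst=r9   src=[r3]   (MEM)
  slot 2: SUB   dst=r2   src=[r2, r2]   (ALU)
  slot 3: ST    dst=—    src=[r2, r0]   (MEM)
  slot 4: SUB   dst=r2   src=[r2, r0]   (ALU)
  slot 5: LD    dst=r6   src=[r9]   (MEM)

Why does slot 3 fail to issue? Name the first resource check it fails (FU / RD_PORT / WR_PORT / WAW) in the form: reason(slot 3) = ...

  0. MEM→r8 ⇒ go  {2A/1Mu/1Ld/1B | 3r 1w}
  1. MEM→r9 ⇒ go  {2A/1Mu/0Ld/1B | 2r 0w}
  2. ALU→r2 ⇒ no(WR_PORT)  {2A/1Mu/0Ld/1B | 2r 0w}
  3. MEM ⇒ no(FU)  {2A/1Mu/0Ld/1B | 2r 0w}
  4. ALU→r2 ⇒ no(WR_PORT)  {2A/1Mu/0Ld/1B | 2r 0w}
  5. MEM→r6 ⇒ no(FU)  {2A/1Mu/0Ld/1B | 2r 0w}

reason(slot 3) = FU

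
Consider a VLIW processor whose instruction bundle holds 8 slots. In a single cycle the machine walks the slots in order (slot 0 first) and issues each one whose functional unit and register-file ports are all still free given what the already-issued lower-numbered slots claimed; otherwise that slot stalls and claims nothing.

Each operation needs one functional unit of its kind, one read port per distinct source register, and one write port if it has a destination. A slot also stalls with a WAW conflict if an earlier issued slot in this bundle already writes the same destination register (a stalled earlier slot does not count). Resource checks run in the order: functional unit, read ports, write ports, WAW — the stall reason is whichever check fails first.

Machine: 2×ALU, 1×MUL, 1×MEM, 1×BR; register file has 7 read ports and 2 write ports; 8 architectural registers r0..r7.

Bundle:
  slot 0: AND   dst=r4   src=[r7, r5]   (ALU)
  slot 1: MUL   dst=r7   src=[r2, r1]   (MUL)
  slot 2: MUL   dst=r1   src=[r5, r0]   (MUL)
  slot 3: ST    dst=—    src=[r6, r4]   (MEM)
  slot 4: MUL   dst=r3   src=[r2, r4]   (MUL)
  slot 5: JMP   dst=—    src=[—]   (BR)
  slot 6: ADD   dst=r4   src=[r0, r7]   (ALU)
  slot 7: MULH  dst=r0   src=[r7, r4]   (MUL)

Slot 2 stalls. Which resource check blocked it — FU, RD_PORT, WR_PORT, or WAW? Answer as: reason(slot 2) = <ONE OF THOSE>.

reason(slot 2) = FU

[0] ALU needs rd=2 wr=1: ok; after: ALU=1 MUL=1 MEM=1 BR=1, R=5, W=1
[1] MUL needs rd=2 wr=1: ok; after: ALU=1 MUL=0 MEM=1 BR=1, R=3, W=0
[2] MUL needs rd=2 wr=1: FU; after: ALU=1 MUL=0 MEM=1 BR=1, R=3, W=0
[3] MEM needs rd=2 wr=0: ok; after: ALU=1 MUL=0 MEM=0 BR=1, R=1, W=0
[4] MUL needs rd=2 wr=1: FU; after: ALU=1 MUL=0 MEM=0 BR=1, R=1, W=0
[5] BR needs rd=0 wr=0: ok; after: ALU=1 MUL=0 MEM=0 BR=0, R=1, W=0
[6] ALU needs rd=2 wr=1: RD_PORT; after: ALU=1 MUL=0 MEM=0 BR=0, R=1, W=0
[7] MUL needs rd=2 wr=1: FU; after: ALU=1 MUL=0 MEM=0 BR=0, R=1, W=0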